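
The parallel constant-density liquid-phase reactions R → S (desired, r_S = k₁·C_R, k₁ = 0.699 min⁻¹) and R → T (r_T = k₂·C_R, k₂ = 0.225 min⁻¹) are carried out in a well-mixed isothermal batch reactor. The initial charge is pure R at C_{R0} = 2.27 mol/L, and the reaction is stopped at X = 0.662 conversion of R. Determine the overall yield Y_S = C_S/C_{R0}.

C_R = C_{R0}(1−X) = 0.7673 mol/L.
Both paths are first order in R, so the instantaneous fraction to S is constant: dC_S/d(−C_R) = k₁/(k₁+k₂) = 0.7565.
C_S = 0.7565·(C_{R0}−C_R) = 0.7565×1.503 = 1.14 mol/L.
Y_S = C_S/C_{R0} = 1.137/2.27 = 0.501.

0.501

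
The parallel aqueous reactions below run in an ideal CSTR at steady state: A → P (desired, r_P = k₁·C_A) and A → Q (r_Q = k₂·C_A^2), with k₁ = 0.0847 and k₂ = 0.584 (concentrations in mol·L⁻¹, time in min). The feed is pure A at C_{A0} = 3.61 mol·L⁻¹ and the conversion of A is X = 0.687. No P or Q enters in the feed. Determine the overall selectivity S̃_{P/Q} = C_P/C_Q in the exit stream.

0.128

Exit C_A = C_{A0}(1−X) = 3.61×0.313 = 1.130 mol·L⁻¹.
A CSTR operates uniformly at the exit composition, giving r_P = 0.09571 and r_Q = 0.7456 (each k·C_A^n at C_A = 1.130).
Overall selectivity = C_P/C_Q = r_Pτ/(r_Qτ) = r_P/r_Q = 0.128.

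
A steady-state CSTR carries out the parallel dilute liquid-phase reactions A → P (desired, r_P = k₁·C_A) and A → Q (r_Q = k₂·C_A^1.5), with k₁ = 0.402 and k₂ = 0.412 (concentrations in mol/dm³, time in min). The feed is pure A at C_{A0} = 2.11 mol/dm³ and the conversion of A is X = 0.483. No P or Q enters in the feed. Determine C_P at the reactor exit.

0.492 mol/dm³

Exit C_A = C_{A0}(1−X) = 2.11×0.517 = 1.091 mol/dm³.
Rates in a CSTR are evaluated at the outlet concentration: r_P = 0.402×1.091 = 0.4385, r_Q = 0.412×1.091^1.5 = 0.4694.
Fraction of consumed A going to P: r_P/(r_P+r_Q) = 0.4830.
C_P = 0.4830·C_{A0}·X = 0.4830×2.11×0.483 = 0.492 mol/dm³.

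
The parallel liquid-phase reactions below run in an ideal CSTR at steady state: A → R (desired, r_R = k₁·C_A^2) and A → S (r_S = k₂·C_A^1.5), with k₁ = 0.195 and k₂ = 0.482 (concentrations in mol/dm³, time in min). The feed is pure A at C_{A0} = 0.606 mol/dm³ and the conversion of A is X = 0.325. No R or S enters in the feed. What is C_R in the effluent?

Exit C_A = C_{A0}(1−X) = 0.606×0.675 = 0.4091 mol/dm³.
Rates in a CSTR are evaluated at the outlet concentration: r_R = 0.195×0.4091^2 = 0.03263, r_S = 0.482×0.4091^1.5 = 0.1261.
Fraction of consumed A going to R: r_R/(r_R+r_S) = 0.2056.
C_R = 0.2056·C_{A0}·X = 0.2056×0.606×0.325 = 0.0405 mol/dm³.

0.0405 mol/dm³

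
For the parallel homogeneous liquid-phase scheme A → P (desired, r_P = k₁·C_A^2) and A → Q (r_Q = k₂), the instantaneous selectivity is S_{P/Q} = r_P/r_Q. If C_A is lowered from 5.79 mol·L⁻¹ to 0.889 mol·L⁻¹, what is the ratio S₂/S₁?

0.0236

S_{P/Q} = (k₁/k₂)·C_A^2, so S₂/S₁ = (C_{A,2}/C_{A,1})^2.
= (0.889/5.79)^2 = (0.1535)^2 = 0.0236.
Selectivity toward P falls as C_A falls — high-concentration operation is favoured.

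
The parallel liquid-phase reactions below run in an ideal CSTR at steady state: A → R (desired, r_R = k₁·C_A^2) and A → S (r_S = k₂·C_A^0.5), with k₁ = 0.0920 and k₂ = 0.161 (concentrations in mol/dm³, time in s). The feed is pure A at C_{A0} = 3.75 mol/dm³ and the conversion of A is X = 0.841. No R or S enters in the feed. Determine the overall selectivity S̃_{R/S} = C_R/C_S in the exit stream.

Exit C_A = C_{A0}(1−X) = 3.75×0.159 = 0.5963 mol/dm³.
In a CSTR the entire volume is at exit conditions, so r_R = 0.0920×0.5963^2 = 0.03271 and r_S = 0.161×0.5963^0.5 = 0.1243.
Overall selectivity = C_R/C_S = r_Rτ/(r_Sτ) = r_R/r_S = 0.263.

0.263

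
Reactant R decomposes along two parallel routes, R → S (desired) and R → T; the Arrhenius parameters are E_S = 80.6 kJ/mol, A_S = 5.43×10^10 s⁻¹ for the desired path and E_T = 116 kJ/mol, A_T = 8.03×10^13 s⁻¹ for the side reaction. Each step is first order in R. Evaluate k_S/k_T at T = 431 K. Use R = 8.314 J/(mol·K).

With equal orders, S_{S/T} = k_S/k_T = (A_S/A_T)·exp[(E_T−E_S)/(RT)].
(E_T−E_S)/(RT) = (116−80.6)×10³/(8.314×431) = 35400/3583 = 9.879.
k_S/k_T = (5.43×10^10/8.03×10^13)·exp(9.879) = 6.762×10^-4 × 19518 = 13.2.

13.2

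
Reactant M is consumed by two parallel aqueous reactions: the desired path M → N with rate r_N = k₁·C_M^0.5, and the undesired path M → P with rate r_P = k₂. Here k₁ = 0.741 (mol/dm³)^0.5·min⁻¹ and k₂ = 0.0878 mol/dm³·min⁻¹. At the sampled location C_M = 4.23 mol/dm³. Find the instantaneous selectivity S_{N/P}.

17.4

S_{N/P} = r_N/r_P = (k₁·C_M^0.5)/(k₂) = (k₁/k₂)·C_M^0.5.
= (0.741×4.230^0.5) / (0.0878) = 1.524/0.08780 = 17.4.
Since the desired path is higher order in M, keeping C_M high (PFR or concentrated feed) favours N.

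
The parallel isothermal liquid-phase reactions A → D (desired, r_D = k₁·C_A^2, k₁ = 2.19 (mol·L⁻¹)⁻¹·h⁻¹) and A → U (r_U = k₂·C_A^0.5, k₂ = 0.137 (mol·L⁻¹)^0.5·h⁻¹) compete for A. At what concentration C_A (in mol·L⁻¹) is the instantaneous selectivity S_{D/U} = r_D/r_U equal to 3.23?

S_{D/U} = (k₁/k₂)·C_A^1.5 ⇒ C_A = (S·k₂/k₁)^(1/1.5).
= (3.23×0.137/2.19)^(0.6667) = (0.2021)^(0.6667) = 0.344 mol·L⁻¹.

0.344 mol·L⁻¹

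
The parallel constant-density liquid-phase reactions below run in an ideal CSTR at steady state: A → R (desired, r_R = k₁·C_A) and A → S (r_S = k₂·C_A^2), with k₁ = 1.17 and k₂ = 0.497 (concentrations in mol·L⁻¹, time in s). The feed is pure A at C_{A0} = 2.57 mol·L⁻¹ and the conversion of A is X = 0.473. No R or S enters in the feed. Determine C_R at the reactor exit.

0.772 mol·L⁻¹

Exit C_A = C_{A0}(1−X) = 2.57×0.527 = 1.354 mol·L⁻¹.
A CSTR operates uniformly at the exit composition, giving r_R = 1.585 and r_S = 0.9117 (each k·C_A^n at C_A = 1.354).
Fraction of consumed A going to R: r_R/(r_R+r_S) = 0.6348.
C_R = 0.6348·C_{A0}·X = 0.6348×2.57×0.473 = 0.772 mol·L⁻¹.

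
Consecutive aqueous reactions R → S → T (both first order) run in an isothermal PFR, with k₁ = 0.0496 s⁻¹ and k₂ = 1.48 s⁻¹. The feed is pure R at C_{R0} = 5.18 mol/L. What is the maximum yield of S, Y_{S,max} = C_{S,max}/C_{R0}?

0.0298

At the optimum, C_{S,max}/C_{R0} = (k₁/k₂)^[k₂/(k₂−k₁)].
= (0.0496/1.48)^(1.48/(1.48−0.0496)) = (0.03351)^(1.035) = 0.02979.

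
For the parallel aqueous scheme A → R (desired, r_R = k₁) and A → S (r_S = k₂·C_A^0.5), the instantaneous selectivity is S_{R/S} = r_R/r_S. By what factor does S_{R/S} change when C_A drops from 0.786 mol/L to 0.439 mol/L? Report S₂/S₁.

1.34

S_{R/S} = (k₁/k₂)·C_A^-0.5, so S₂/S₁ = (C_{A,2}/C_{A,1})^-0.5.
= (0.439/0.786)^(-0.5) = (0.5585)^(-0.5) = 1.34.
Selectivity toward R rises as C_A falls — low-concentration operation is favoured.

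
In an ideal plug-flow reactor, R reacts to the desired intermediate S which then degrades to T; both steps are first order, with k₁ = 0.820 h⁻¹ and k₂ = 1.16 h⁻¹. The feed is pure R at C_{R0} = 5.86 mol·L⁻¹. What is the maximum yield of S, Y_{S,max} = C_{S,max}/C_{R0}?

Evaluating C_S at τ_opt = ln(k₂/k₁)/(k₂−k₁) gives C_{S,max}/C_{R0} = (k₁/k₂)^[k₂/(k₂−k₁)].
= (0.820/1.16)^(1.16/(1.16−0.820)) = (0.7069)^(3.412) = 0.3062.

0.306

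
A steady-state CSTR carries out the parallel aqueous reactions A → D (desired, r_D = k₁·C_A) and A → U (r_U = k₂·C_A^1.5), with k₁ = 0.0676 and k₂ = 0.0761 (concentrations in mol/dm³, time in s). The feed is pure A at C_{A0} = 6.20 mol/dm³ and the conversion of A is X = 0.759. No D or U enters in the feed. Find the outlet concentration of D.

Exit C_A = C_{A0}(1−X) = 6.20×0.241 = 1.494 mol/dm³.
A CSTR operates uniformly at the exit composition, giving r_D = 0.1010 and r_U = 0.1390 (each k·C_A^n at C_A = 1.494).
Fraction of consumed A going to D: r_D/(r_D+r_U) = 0.4209.
C_D = 0.4209·C_{A0}·X = 0.4209×6.20×0.759 = 1.98 mol/dm³.

1.98 mol/dm³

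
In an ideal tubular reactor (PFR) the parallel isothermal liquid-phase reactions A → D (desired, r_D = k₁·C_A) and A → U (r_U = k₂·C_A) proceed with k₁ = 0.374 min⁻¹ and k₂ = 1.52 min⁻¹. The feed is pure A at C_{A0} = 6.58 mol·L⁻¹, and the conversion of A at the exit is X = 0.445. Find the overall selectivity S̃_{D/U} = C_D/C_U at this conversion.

C_A = C_{A0}(1−X) = 3.652 mol·L⁻¹.
Both paths are first order in A, so the instantaneous fraction to D is constant: dC_D/d(−C_A) = k₁/(k₁+k₂) = 0.1975.
C_D = 0.1975·(C_{A0}−C_A) = 0.1975×2.928 = 0.578 mol·L⁻¹.
C_U = (C_{A0}−C_A)−C_D = 2.350 mol·L⁻¹; S̃_{D/U} = 0.5782/2.350 = 0.246.

0.246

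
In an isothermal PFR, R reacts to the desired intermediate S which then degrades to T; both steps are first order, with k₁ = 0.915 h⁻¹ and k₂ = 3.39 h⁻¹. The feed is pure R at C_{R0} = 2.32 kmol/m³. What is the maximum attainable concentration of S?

0.386 kmol/m³

Evaluating C_S at τ_opt = ln(k₂/k₁)/(k₂−k₁) gives C_{S,max}/C_{R0} = (k₁/k₂)^[k₂/(k₂−k₁)].
= (0.915/3.39)^(3.39/(3.39−0.915)) = (0.2699)^(1.370) = 0.1663.
C_{S,max} = 0.1663×2.32 = 0.386 kmol/m³.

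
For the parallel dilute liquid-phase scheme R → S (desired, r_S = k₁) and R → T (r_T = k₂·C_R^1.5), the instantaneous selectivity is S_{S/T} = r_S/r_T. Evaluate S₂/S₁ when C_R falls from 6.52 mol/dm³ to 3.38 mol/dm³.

S_{S/T} = (k₁/k₂)·C_R^-1.5, so S₂/S₁ = (C_{R,2}/C_{R,1})^-1.5.
= (3.38/6.52)^(-1.5) = (0.5184)^(-1.5) = 2.68.
Selectivity toward S rises as C_R falls — low-concentration operation is favoured.

2.68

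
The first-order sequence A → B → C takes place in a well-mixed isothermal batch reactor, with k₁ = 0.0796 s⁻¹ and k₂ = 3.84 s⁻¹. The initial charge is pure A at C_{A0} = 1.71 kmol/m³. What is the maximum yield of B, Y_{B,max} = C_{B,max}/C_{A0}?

At the optimum, C_{B,max}/C_{A0} = (k₁/k₂)^[k₂/(k₂−k₁)].
= (0.0796/3.84)^(3.84/(3.84−0.0796)) = (0.02073)^(1.021) = 0.01910.

0.0191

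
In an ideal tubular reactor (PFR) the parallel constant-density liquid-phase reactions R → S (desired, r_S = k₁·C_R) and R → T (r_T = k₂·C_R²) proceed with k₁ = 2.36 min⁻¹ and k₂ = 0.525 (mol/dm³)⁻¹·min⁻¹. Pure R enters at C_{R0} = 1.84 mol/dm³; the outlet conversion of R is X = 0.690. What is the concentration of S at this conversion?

1.01 mol/dm³

C_R = C_{R0}(1−X) = 0.5704 mol/dm³.
Along a PFR/batch, dC_S/dC_R = −r_S/(r_S+r_T) = −k₁/(k₁+k₂·C_R).
Integrating from C_{R0} to C_R: C_S = (2.36/0.525)·ln[(2.36+0.525·1.84)/(2.36+0.525·0.570)] = 4.495·ln(3.326/2.659) = 1.005 mol/dm³.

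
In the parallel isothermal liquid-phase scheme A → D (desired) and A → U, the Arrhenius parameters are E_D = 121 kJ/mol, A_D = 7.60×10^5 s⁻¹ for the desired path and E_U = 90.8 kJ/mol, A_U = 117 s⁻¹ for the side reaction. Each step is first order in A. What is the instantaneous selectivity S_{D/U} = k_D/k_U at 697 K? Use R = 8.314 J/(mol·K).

With equal orders, S_{D/U} = k_D/k_U = (A_D/A_U)·exp[(E_U−E_D)/(RT)].
(E_U−E_D)/(RT) = (90.8−121)×10³/(8.314×697) = -30200/5795 = -5.212.
k_D/k_U = (7.60×10^5/117)·exp(-5.212) = 6496 × 0.005453 = 35.4.

35.4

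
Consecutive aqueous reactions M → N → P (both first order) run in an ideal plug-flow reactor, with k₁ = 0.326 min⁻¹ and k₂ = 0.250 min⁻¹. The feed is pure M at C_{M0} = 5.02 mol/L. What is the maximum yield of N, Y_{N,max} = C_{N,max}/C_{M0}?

0.418

At the optimum, C_{N,max}/C_{M0} = (k₁/k₂)^[k₂/(k₂−k₁)].
= (0.326/0.250)^(0.250/(0.250−0.326)) = (1.304)^(-3.289) = 0.4176.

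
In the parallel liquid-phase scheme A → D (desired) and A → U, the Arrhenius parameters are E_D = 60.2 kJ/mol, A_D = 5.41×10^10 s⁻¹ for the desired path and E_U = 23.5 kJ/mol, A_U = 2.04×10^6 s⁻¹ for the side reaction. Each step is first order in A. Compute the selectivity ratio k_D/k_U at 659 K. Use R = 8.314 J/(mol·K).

k_D/k_U = (A_D/A_U)·exp[−(E_D−E_U)/(RT)] = (A_D/A_U)·exp[(E_U−E_D)/(RT)].
(E_U−E_D)/(RT) = (23.5−60.2)×10³/(8.314×659) = -36700/5479 = -6.698.
k_D/k_U = (5.41×10^10/2.04×10^6)·exp(-6.698) = 26520 × 0.001233 = 32.7.
Since E_D > E_U, raising the temperature improves selectivity toward D.

32.7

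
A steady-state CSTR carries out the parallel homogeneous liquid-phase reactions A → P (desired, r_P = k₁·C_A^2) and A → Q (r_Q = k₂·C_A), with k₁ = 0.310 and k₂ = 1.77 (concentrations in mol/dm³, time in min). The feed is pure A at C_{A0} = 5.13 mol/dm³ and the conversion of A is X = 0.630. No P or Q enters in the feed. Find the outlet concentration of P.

0.806 mol/dm³

Exit C_A = C_{A0}(1−X) = 5.13×0.370 = 1.898 mol/dm³.
In a CSTR the entire volume is at exit conditions, so r_P = 0.310×1.898^2 = 1.117 and r_Q = 1.77×1.898 = 3.360.
Fraction of consumed A going to P: r_P/(r_P+r_Q) = 0.2495.
C_P = 0.2495·C_{A0}·X = 0.2495×5.13×0.630 = 0.806 mol/dm³.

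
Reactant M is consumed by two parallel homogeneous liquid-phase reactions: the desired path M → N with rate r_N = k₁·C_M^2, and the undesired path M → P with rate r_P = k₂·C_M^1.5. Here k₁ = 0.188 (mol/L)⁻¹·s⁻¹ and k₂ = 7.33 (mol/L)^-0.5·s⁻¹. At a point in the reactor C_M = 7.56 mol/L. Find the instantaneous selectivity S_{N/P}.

S_{N/P} = r_N/r_P = (k₁·C_M^2)/(k₂·C_M^1.5) = (k₁/k₂)·C_M^0.5.
= (0.188×7.560^2) / (7.33×7.560^1.5) = 10.74/152.4 = 0.0705.
Since the desired path is higher order in M, keeping C_M high (PFR or concentrated feed) favours N.

0.0705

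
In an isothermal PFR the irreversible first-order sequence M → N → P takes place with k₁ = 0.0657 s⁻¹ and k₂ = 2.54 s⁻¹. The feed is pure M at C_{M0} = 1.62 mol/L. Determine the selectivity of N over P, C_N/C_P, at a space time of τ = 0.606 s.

1.03

The intermediate concentration in a first-order A→B→C sequence is C_N = k₁C_{M0}(e^(−k₁τ) − e^(−k₂τ))/(k₂−k₁).
e^(−k₁τ) = e^(−0.0657×0.606) = e^(−0.03981) = 0.9610; e^(−k₂τ) = e^(−1.539) = 0.2145.
C_N = 0.0657×1.62/(2.54−0.0657) × (0.9610−0.2145) = 0.04302×0.7464 = 0.03211 mol/L.
C_M = C_{M0}e^(−k₁τ) = 1.557 mol/L, so C_P = C_{M0}−C_M−C_N = 0.03112 mol/L; C_N/C_P = 1.03.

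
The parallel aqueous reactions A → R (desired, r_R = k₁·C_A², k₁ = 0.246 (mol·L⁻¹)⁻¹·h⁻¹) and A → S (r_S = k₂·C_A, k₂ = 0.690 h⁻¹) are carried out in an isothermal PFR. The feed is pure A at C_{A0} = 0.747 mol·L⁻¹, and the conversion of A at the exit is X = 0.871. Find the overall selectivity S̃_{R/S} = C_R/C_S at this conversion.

0.146

C_A = C_{A0}(1−X) = 0.09636 mol·L⁻¹.
Along a PFR/batch, dC_S/dC_A = −r_S/(r_R+r_S) = −k₂/(k₂+k₁·C_A).
Integrating from C_{A0} to C_A: C_S = (0.690/0.246)·ln[(0.690+0.246·0.747)/(0.690+0.246·0.0964)] = 2.805·ln(0.8738/0.7137) = 0.5675 mol·L⁻¹.
Then C_R = (C_{A0}−C_A) − C_S = 0.6506 − 0.5675 = 0.08310 mol·L⁻¹.
S̃_{R/S} = C_R/C_S = 0.08310/0.5675 = 0.146.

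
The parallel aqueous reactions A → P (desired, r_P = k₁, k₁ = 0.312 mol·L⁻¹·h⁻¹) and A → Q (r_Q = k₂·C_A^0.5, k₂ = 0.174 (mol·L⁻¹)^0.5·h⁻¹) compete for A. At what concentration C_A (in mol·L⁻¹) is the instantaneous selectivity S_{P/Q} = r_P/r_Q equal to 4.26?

S_{P/Q} = (k₁/k₂)·C_A^-0.5 ⇒ C_A = (S·k₂/k₁)^(-2).
= (4.26×0.174/0.312)^(-2) = (2.376)^(-2) = 0.177 mol·L⁻¹.

0.177 mol·L⁻¹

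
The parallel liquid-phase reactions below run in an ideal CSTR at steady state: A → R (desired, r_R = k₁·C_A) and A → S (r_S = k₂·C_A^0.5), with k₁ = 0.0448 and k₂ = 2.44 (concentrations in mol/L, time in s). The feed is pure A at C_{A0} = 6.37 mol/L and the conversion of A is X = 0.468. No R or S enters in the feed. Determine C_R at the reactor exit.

0.0975 mol/L

Exit C_A = C_{A0}(1−X) = 6.37×0.532 = 3.389 mol/L.
Rates in a CSTR are evaluated at the outlet concentration: r_R = 0.0448×3.389 = 0.1518, r_S = 2.44×3.389^0.5 = 4.492.
Fraction of consumed A going to R: r_R/(r_R+r_S) = 0.03269.
C_R = 0.03269·C_{A0}·X = 0.03269×6.37×0.468 = 0.0975 mol/L.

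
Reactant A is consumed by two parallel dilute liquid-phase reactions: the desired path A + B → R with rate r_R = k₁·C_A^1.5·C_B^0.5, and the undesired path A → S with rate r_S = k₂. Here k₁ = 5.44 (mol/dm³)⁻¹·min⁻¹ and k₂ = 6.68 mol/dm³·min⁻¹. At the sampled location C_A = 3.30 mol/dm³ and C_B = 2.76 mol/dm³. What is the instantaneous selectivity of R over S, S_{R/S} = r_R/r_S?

8.11

S_{R/S} = r_R/r_S = (k₁·C_A^1.5·C_B^0.5)/(k₂) = (k₁/k₂)·C_A^1.5·C_B^0.5.
= (5.44×3.300^1.5×2.760^0.5) / (6.68) = 54.18/6.680 = 8.11.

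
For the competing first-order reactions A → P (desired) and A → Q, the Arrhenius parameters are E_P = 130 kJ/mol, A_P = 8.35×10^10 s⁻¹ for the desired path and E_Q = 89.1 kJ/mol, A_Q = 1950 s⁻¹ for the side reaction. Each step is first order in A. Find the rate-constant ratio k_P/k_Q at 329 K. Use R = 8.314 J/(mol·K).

13.7

With equal orders, S_{P/Q} = k_P/k_Q = (A_P/A_Q)·exp[(E_Q−E_P)/(RT)].
(E_Q−E_P)/(RT) = (89.1−130)×10³/(8.314×329) = -40900/2735 = -14.95.
k_P/k_Q = (8.35×10^10/1950)·exp(-14.95) = 4.282×10^7 × 3.207×10^-7 = 13.7.
Since E_P > E_Q, raising the temperature improves selectivity toward P.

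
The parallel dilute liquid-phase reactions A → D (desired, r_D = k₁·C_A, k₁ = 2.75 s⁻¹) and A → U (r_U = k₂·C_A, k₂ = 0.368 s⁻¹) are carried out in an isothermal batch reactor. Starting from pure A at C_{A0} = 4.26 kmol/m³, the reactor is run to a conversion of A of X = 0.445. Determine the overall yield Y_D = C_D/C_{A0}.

0.392

C_A = C_{A0}(1−X) = 2.364 kmol/m³.
Both paths are first order in A, so the instantaneous fraction to D is constant: dC_D/d(−C_A) = k₁/(k₁+k₂) = 0.8820.
C_D = 0.8820·(C_{A0}−C_A) = 0.8820×1.896 = 1.67 kmol/m³.
Y_D = C_D/C_{A0} = 1.672/4.26 = 0.392.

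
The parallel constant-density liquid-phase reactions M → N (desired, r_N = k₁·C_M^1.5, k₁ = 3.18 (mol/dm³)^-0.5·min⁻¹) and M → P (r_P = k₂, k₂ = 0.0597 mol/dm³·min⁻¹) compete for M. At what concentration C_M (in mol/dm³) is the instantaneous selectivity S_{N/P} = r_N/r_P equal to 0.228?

0.0264 mol/dm³

S_{N/P} = (k₁/k₂)·C_M^1.5 ⇒ C_M = (S·k₂/k₁)^(1/1.5).
= (0.228×0.0597/3.18)^(0.6667) = (0.004280)^(0.6667) = 0.0264 mol/dm³.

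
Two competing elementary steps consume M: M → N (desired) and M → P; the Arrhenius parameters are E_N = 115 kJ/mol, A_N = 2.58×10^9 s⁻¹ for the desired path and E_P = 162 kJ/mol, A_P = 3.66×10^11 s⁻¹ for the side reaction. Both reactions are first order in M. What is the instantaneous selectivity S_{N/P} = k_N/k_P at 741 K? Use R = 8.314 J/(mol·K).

Since both paths have the same order in M, the concentration cancels and S_{N/P} = k_N/k_P = (A_N/A_P)·exp[(E_P−E_N)/(RT)].
(E_P−E_N)/(RT) = (162−115)×10³/(8.314×741) = 47000/6161 = 7.629.
k_N/k_P = (2.58×10^9/3.66×10^11)·exp(7.629) = 0.007049 × 2057 = 14.5.
Since E_N < E_P, lowering the temperature improves selectivity toward N.

14.5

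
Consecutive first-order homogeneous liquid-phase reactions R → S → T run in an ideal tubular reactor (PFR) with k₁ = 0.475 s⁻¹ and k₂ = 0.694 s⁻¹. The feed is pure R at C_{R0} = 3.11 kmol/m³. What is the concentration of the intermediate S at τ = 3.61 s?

0.663 kmol/m³

Solving the coupled first-order balances gives C_S(τ) = [k₁/(k₂−k₁)]·C_{R0}·(e^(−k₁τ) − e^(−k₂τ)).
e^(−k₁τ) = e^(−0.475×3.61) = e^(−1.715) = 0.1800; e^(−k₂τ) = e^(−2.505) = 0.08165.
C_S = 0.475×3.11/(0.694−0.475) × (0.1800−0.08165) = 6.745×0.09836 = 0.6635 kmol/m³.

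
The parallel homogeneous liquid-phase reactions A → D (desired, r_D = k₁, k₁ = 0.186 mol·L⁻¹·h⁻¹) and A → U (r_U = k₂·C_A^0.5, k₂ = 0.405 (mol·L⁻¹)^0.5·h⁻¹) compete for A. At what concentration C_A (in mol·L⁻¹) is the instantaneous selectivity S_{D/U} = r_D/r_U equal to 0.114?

S_{D/U} = (k₁/k₂)·C_A^-0.5 ⇒ C_A = (S·k₂/k₁)^(-2).
= (0.114×0.405/0.186)^(-2) = (0.2482)^(-2) = 16.2 mol·L⁻¹.

16.2 mol·L⁻¹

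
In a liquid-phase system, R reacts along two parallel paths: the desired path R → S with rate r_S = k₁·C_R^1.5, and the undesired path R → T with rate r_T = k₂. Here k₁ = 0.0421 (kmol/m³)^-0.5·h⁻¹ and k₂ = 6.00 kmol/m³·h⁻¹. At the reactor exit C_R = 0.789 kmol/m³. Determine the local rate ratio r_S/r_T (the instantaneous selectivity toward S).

0.00492

S_{S/T} = r_S/r_T = (k₁·C_R^1.5)/(k₂) = (k₁/k₂)·C_R^1.5.
= (0.0421×0.7890^1.5) / (6.00) = 0.02951/6.000 = 0.00492.
Since the desired path is higher order in R, keeping C_R high (PFR or concentrated feed) favours S.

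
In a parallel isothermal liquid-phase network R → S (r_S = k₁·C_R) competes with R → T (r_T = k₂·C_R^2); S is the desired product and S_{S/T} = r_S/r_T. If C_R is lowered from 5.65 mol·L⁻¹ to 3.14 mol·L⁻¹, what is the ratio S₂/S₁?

S_{S/T} = (k₁/k₂)·C_R⁻¹, so S₂/S₁ = (C_{R,2}/C_{R,1})⁻¹.
= 5.65/3.14 = 1.80.
Selectivity toward S rises as C_R falls — low-concentration operation is favoured.

1.80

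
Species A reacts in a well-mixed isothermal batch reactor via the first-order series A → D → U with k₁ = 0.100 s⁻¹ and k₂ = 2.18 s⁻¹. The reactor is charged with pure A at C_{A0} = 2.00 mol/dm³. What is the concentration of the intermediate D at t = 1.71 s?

0.0787 mol/dm³

Solving the coupled first-order balances gives C_D(t) = [k₁/(k₂−k₁)]·C_{A0}·(e^(−k₁t) − e^(−k₂t)).
e^(−k₁t) = e^(−0.100×1.71) = e^(−0.1710) = 0.8428; e^(−k₂t) = e^(−3.728) = 0.02405.
C_D = 0.100×2.00/(2.18−0.100) × (0.8428−0.02405) = 0.09615×0.8188 = 0.07873 mol/dm³.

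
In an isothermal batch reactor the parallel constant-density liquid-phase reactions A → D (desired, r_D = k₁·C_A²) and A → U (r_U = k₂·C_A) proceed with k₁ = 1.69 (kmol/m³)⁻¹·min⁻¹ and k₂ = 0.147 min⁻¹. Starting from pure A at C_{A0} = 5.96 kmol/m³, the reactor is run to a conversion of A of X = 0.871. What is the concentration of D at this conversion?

5.02 kmol/m³

C_A = C_{A0}(1−X) = 0.7688 kmol/m³.
Along a PFR/batch, dC_U/dC_A = −r_U/(r_D+r_U) = −k₂/(k₂+k₁·C_A).
Integrating from C_{A0} to C_A: C_U = (0.147/1.69)·ln[(0.147+1.69·5.96)/(0.147+1.69·0.769)] = 0.08698·ln(10.22/1.446) = 0.1701 kmol/m³.
Then C_D = (C_{A0}−C_A) − C_U = 5.191 − 0.1701 = 5.021 kmol/m³.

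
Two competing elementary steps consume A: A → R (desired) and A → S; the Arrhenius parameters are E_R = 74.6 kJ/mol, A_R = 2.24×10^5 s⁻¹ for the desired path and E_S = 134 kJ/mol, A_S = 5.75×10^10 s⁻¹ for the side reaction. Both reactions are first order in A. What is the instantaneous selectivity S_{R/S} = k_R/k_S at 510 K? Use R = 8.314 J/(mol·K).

k_R/k_S = (A_R/A_S)·exp[−(E_R−E_S)/(RT)] = (A_R/A_S)·exp[(E_S−E_R)/(RT)].
(E_S−E_R)/(RT) = (134−74.6)×10³/(8.314×510) = 59400/4240 = 14.01.
k_R/k_S = (2.24×10^5/5.75×10^10)·exp(14.01) = 3.896×10^-6 × 1.213×10^6 = 4.73.

4.73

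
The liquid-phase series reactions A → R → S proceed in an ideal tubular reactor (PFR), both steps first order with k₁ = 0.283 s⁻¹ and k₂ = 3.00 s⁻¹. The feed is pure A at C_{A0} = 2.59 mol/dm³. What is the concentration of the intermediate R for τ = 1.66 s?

0.167 mol/dm³

The intermediate concentration in a first-order A→B→C sequence is C_R = k₁C_{A0}(e^(−k₁τ) − e^(−k₂τ))/(k₂−k₁).
e^(−k₁τ) = e^(−0.283×1.66) = e^(−0.4698) = 0.6251; e^(−k₂τ) = e^(−4.980) = 0.006874.
C_R = 0.283×2.59/(3.00−0.283) × (0.6251−0.006874) = 0.2698×0.6183 = 0.1668 mol/dm³.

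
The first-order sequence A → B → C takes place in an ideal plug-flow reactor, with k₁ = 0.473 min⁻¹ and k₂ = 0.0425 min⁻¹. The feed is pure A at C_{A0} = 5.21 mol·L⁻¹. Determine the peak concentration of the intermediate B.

Evaluating C_B at τ_opt = ln(k₂/k₁)/(k₂−k₁) gives C_{B,max}/C_{A0} = (k₁/k₂)^[k₂/(k₂−k₁)].
= (0.473/0.0425)^(0.0425/(0.0425−0.473)) = (11.13)^(-0.09872) = 0.7883.
C_{B,max} = 0.7883×5.21 = 4.11 mol·L⁻¹.

4.11 mol·L⁻¹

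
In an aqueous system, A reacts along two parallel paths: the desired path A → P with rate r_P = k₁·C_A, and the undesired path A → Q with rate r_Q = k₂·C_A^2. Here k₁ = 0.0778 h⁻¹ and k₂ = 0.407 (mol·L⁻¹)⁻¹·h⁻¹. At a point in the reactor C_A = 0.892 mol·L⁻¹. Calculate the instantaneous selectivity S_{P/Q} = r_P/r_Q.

S_{P/Q} = r_P/r_Q = (k₁·C_A)/(k₂·C_A^2) = (k₁/k₂)·C_A⁻¹.
= (0.0778×0.8920) / (0.407×0.8920^2) = 0.06940/0.3238 = 0.214.
The undesired path is higher order in A, so low C_A (CSTR or dilute feed) favours P.

0.214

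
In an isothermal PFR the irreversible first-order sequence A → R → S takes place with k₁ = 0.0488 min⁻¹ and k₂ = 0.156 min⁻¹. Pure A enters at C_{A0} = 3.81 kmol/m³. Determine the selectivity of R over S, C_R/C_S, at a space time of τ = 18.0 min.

Solving the coupled first-order balances gives C_R(τ) = [k₁/(k₂−k₁)]·C_{A0}·(e^(−k₁τ) − e^(−k₂τ)).
e^(−k₁τ) = e^(−0.0488×18.0) = e^(−0.8784) = 0.4154; e^(−k₂τ) = e^(−2.808) = 0.06033.
C_R = 0.0488×3.81/(0.156−0.0488) × (0.4154−0.06033) = 1.734×0.3551 = 0.6159 kmol/m³.
C_A = C_{A0}e^(−k₁τ) = 1.583 kmol/m³, so C_S = C_{A0}−C_A−C_R = 1.611 kmol/m³; C_R/C_S = 0.382.

0.382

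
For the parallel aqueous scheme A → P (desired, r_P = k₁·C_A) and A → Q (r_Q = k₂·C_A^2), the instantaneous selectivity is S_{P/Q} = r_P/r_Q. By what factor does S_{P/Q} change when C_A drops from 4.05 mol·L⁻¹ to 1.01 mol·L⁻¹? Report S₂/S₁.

S_{P/Q} = (k₁/k₂)·C_A⁻¹, so S₂/S₁ = (C_{A,2}/C_{A,1})⁻¹.
= 4.05/1.01 = 4.01.

4.01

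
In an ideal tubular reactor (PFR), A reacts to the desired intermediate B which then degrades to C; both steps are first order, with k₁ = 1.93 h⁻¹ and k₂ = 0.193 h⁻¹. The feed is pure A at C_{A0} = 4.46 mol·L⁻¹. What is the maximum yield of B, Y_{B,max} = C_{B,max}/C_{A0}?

0.774

At the optimum, C_{B,max}/C_{A0} = (k₁/k₂)^[k₂/(k₂−k₁)].
= (1.93/0.193)^(0.193/(0.193−1.93)) = (10.00)^(-0.1111) = 0.7743.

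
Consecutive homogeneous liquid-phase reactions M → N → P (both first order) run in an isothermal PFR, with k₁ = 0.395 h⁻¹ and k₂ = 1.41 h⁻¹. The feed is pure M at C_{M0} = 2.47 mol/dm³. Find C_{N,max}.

0.422 mol/dm³

At the optimum, C_{N,max}/C_{M0} = (k₁/k₂)^[k₂/(k₂−k₁)].
= (0.395/1.41)^(1.41/(1.41−0.395)) = (0.2801)^(1.389) = 0.1707.
C_{N,max} = 0.1707×2.47 = 0.422 mol/dm³.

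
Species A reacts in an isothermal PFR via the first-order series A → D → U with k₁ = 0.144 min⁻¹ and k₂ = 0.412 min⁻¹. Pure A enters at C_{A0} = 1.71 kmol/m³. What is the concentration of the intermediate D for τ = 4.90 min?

The intermediate concentration in a first-order A→B→C sequence is C_D = k₁C_{A0}(e^(−k₁τ) − e^(−k₂τ))/(k₂−k₁).
e^(−k₁τ) = e^(−0.144×4.90) = e^(−0.7056) = 0.4938; e^(−k₂τ) = e^(−2.019) = 0.1328.
C_D = 0.144×1.71/(0.412−0.144) × (0.4938−0.1328) = 0.9188×0.3610 = 0.3317 kmol/m³.

0.332 kmol/m³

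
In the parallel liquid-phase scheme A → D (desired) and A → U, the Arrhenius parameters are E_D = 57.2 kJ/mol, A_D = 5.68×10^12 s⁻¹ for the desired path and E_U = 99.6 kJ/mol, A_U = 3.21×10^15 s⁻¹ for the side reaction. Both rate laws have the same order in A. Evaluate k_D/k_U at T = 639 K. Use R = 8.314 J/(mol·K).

5.18

k_D/k_U = (A_D/A_U)·exp[−(E_D−E_U)/(RT)] = (A_D/A_U)·exp[(E_U−E_D)/(RT)].
(E_U−E_D)/(RT) = (99.6−57.2)×10³/(8.314×639) = 42400/5313 = 7.981.
k_D/k_U = (5.68×10^12/3.21×10^15)·exp(7.981) = 0.001769 × 2925 = 5.18.
Since E_D < E_U, lowering the temperature improves selectivity toward D.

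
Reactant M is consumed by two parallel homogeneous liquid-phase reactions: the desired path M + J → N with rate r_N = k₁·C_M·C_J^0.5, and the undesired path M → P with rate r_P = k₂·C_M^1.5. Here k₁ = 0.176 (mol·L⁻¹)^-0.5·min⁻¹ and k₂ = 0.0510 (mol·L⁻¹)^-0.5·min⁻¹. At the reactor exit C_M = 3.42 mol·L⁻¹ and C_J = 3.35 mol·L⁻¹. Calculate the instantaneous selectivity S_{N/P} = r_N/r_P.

S_{N/P} = r_N/r_P = (k₁·C_M·C_J^0.5)/(k₂·C_M^1.5) = (k₁/k₂)·C_M^-0.5·C_J^0.5.
= (0.176×3.420×3.350^0.5) / (0.0510×3.420^1.5) = 1.102/0.3226 = 3.42.

3.42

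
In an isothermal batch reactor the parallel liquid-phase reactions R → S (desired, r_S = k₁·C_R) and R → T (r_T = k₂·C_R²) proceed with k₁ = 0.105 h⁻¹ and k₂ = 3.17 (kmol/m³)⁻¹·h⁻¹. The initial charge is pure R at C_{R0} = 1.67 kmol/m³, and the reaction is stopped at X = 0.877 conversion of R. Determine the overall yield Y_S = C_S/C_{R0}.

C_R = C_{R0}(1−X) = 0.2054 kmol/m³.
Along a PFR/batch, dC_S/dC_R = −r_S/(r_S+r_T) = −k₁/(k₁+k₂·C_R).
Integrating from C_{R0} to C_R: C_S = (0.105/3.17)·ln[(0.105+3.17·1.67)/(0.105+3.17·0.205)] = 0.03312·ln(5.399/0.7561) = 0.06511 kmol/m³.
Y_S = C_S/C_{R0} = 0.06511/1.67 = 0.0390.

0.0390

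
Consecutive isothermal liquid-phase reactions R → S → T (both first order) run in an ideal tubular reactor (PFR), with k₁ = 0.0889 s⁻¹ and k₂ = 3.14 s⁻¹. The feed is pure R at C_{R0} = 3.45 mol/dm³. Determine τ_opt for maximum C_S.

For first-order series the maximum of C_S occurs at τ_opt = ln(k₂/k₁)/(k₂−k₁).
= ln(3.14/0.0889)/(3.14−0.0889) = ln(35.32)/3.051 = 3.564/3.051 = 1.17 s.

1.17 s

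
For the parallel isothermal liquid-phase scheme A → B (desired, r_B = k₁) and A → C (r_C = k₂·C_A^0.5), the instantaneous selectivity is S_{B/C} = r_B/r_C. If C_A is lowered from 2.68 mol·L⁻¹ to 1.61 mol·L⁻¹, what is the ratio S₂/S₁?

1.29

S_{B/C} = (k₁/k₂)·C_A^-0.5, so S₂/S₁ = (C_{A,2}/C_{A,1})^-0.5.
= (1.61/2.68)^(-0.5) = (0.6007)^(-0.5) = 1.29.
Selectivity toward B rises as C_A falls — low-concentration operation is favoured.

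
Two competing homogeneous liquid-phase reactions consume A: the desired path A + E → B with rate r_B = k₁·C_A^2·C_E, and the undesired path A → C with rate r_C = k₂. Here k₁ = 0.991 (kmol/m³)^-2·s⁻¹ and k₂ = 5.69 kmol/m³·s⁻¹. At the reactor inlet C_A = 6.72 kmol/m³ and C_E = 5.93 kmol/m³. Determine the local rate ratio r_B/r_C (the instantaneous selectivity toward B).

46.6

S_{B/C} = r_B/r_C = (k₁·C_A^2·C_E)/(k₂) = (k₁/k₂)·C_A^2·C_E.
= (0.991×6.720^2×5.930) / (5.69) = 265.4/5.690 = 46.6.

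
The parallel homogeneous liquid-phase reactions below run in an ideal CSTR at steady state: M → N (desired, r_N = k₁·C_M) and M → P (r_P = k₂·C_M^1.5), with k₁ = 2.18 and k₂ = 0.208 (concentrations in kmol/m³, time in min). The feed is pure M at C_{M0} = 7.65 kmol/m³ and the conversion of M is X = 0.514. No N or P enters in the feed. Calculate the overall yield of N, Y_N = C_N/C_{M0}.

Exit C_M = C_{M0}(1−X) = 7.65×0.486 = 3.718 kmol/m³.
In a CSTR the entire volume is at exit conditions, so r_N = 2.18×3.718 = 8.105 and r_P = 0.208×3.718^1.5 = 1.491.
Fraction of consumed M going to N: r_N/(r_N+r_P) = 0.8446.
C_N = 0.8446·C_{M0}·X = 0.8446×7.65×0.514 = 3.32 kmol/m³; Y_N = C_N/C_{M0} = 0.434.

0.434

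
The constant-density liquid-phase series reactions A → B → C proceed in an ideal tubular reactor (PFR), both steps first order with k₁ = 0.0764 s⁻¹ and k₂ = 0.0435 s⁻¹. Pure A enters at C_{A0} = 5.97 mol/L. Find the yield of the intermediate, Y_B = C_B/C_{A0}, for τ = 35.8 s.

The intermediate concentration in a first-order A→B→C sequence is C_B = k₁C_{A0}(e^(−k₁τ) − e^(−k₂τ))/(k₂−k₁).
e^(−k₁τ) = e^(−0.0764×35.8) = e^(−2.735) = 0.06489; e^(−k₂τ) = e^(−1.557) = 0.2107.
C_B = 0.0764×5.97/(0.0435−0.0764) × (0.06489−0.2107) = (-13.86)×(-0.1458) = 2.022 mol/L.
Y_B = C_B/C_{A0} = 2.022/5.97 = 0.339.

0.339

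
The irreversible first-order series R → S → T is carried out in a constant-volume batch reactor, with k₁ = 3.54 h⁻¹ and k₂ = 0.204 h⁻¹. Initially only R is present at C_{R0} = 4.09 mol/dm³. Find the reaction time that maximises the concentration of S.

0.855 h

For first-order series the maximum of C_S occurs at t_opt = ln(k₂/k₁)/(k₂−k₁).
= ln(0.204/3.54)/(0.204−3.54) = ln(0.05763)/-3.336 = -2.854/-3.336 = 0.855 h.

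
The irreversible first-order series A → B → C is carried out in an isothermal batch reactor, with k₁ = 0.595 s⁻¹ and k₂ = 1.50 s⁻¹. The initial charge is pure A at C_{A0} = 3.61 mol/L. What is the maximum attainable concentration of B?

At the optimum, C_{B,max}/C_{A0} = (k₁/k₂)^[k₂/(k₂−k₁)].
= (0.595/1.50)^(1.50/(1.50−0.595)) = (0.3967)^(1.657) = 0.2160.
C_{B,max} = 0.2160×3.61 = 0.780 mol/L.

0.780 mol/L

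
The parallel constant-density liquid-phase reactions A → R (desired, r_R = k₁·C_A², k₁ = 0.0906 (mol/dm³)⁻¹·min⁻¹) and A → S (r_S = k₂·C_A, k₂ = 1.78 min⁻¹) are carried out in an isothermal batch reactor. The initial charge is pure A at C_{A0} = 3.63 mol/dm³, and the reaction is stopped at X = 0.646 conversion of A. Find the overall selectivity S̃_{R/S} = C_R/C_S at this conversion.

C_A = C_{A0}(1−X) = 1.285 mol/dm³.
Along a PFR/batch, dC_S/dC_A = −r_S/(r_R+r_S) = −k₂/(k₂+k₁·C_A).
Integrating from C_{A0} to C_A: C_S = (1.78/0.0906)·ln[(1.78+0.0906·3.63)/(1.78+0.0906·1.29)] = 19.65·ln(2.109/1.896) = 2.086 mol/dm³.
Then C_R = (C_{A0}−C_A) − C_S = 2.345 − 2.086 = 0.2588 mol/dm³.
S̃_{R/S} = C_R/C_S = 0.2588/2.086 = 0.124.

0.124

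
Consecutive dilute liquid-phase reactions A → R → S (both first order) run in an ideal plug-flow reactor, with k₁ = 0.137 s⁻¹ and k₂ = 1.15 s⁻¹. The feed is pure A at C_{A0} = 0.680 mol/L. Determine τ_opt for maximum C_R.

2.10 s

Setting dC_R/dτ = 0 gives τ_opt = ln(k₂/k₁)/(k₂−k₁).
= ln(1.15/0.137)/(1.15−0.137) = ln(8.394)/1.013 = 2.128/1.013 = 2.10 s.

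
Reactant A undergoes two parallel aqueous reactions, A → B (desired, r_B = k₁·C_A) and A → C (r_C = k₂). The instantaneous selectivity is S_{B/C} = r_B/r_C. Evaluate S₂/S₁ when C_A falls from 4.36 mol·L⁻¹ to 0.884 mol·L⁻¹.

S_{B/C} = (k₁/k₂)·C_A, so S₂/S₁ = (C_{A,2}/C_{A,1}).
= 0.884/4.36 = 0.203.

0.203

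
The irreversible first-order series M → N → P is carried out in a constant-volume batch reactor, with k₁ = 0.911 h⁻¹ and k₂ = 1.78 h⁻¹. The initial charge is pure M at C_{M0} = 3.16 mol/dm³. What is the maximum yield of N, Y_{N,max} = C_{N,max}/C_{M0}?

0.254

Evaluating C_N at t_opt = ln(k₂/k₁)/(k₂−k₁) gives C_{N,max}/C_{M0} = (k₁/k₂)^[k₂/(k₂−k₁)].
= (0.911/1.78)^(1.78/(1.78−0.911)) = (0.5118)^(2.048) = 0.2536.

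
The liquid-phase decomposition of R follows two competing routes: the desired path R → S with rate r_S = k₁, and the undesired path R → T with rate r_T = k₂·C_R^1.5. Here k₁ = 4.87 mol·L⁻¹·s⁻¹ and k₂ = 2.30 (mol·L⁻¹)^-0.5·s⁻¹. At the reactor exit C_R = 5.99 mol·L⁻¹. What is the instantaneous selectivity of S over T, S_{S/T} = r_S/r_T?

S_{S/T} = r_S/r_T = (k₁)/(k₂·C_R^1.5) = (k₁/k₂)·C_R^-1.5.
= (4.87) / (2.30×5.990^1.5) = 4.870/33.72 = 0.144.
The undesired path is higher order in R, so low C_R (CSTR or dilute feed) favours S.

0.144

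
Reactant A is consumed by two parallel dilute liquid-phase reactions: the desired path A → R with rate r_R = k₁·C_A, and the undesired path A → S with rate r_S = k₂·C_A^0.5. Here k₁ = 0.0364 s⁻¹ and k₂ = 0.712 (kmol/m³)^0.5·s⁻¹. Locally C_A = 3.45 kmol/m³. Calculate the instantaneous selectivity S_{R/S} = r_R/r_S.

S_{R/S} = r_R/r_S = (k₁·C_A)/(k₂·C_A^0.5) = (k₁/k₂)·C_A^0.5.
= (0.0364×3.450) / (0.712×3.450^0.5) = 0.1256/1.322 = 0.0950.

0.0950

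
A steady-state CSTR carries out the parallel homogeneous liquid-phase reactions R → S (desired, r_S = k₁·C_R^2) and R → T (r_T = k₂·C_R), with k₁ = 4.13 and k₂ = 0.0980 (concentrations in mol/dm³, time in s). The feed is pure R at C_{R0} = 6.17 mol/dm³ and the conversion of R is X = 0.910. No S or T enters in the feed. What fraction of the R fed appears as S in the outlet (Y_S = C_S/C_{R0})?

Exit C_R = C_{R0}(1−X) = 6.17×0.0900 = 0.5553 mol/dm³.
A CSTR operates uniformly at the exit composition, giving r_S = 1.274 and r_T = 0.05442 (each k·C_R^n at C_R = 0.5553).
Fraction of consumed R going to S: r_S/(r_S+r_T) = 0.9590.
C_S = 0.9590·C_{R0}·X = 0.9590×6.17×0.910 = 5.38 mol/dm³; Y_S = C_S/C_{R0} = 0.873.

0.873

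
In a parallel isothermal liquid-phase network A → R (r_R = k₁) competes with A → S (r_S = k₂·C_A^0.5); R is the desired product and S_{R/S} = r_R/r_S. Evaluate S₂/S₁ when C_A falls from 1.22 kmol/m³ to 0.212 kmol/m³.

2.40

S_{R/S} = (k₁/k₂)·C_A^-0.5, so S₂/S₁ = (C_{A,2}/C_{A,1})^-0.5.
= (0.212/1.22)^(-0.5) = (0.1738)^(-0.5) = 2.40.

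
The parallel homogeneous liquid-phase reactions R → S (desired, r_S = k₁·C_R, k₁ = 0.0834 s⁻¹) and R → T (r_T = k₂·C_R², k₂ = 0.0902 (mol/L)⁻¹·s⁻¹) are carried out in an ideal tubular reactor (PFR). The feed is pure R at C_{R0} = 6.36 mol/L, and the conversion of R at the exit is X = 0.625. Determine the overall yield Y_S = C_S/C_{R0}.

0.115

C_R = C_{R0}(1−X) = 2.385 mol/L.
Along a PFR/batch, dC_S/dC_R = −r_S/(r_S+r_T) = −k₁/(k₁+k₂·C_R).
Integrating from C_{R0} to C_R: C_S = (0.0834/0.0902)·ln[(0.0834+0.0902·6.36)/(0.0834+0.0902·2.39)] = 0.9246·ln(0.6571/0.2985) = 0.7295 mol/L.
Y_S = C_S/C_{R0} = 0.7295/6.36 = 0.115.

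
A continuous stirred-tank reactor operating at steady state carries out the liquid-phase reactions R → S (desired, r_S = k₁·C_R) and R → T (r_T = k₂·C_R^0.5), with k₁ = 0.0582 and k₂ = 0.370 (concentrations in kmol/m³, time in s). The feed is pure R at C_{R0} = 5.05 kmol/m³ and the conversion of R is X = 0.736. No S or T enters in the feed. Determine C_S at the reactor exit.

0.571 kmol/m³

Exit C_R = C_{R0}(1−X) = 5.05×0.264 = 1.333 kmol/m³.
Rates in a CSTR are evaluated at the outlet concentration: r_S = 0.0582×1.333 = 0.07759, r_T = 0.370×1.333^0.5 = 0.4272.
Fraction of consumed R going to S: r_S/(r_S+r_T) = 0.1537.
C_S = 0.1537·C_{R0}·X = 0.1537×5.05×0.736 = 0.571 kmol/m³.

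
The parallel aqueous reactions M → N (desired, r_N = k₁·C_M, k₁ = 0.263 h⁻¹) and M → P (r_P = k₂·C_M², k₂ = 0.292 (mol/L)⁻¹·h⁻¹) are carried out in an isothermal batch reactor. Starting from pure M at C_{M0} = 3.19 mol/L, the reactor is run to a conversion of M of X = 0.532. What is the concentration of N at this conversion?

0.483 mol/L

C_M = C_{M0}(1−X) = 1.493 mol/L.
Along a PFR/batch, dC_N/dC_M = −r_N/(r_N+r_P) = −k₁/(k₁+k₂·C_M).
Integrating from C_{M0} to C_M: C_N = (0.263/0.292)·ln[(0.263+0.292·3.19)/(0.263+0.292·1.49)] = 0.9007·ln(1.194/0.6989) = 0.4827 mol/L.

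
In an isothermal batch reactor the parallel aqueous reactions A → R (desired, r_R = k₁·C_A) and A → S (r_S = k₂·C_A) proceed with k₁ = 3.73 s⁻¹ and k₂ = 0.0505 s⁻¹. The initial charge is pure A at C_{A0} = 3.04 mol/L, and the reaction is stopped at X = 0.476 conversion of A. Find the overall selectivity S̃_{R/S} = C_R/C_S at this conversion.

73.9

C_A = C_{A0}(1−X) = 1.593 mol/L.
Both paths are first order in A, so the instantaneous fraction to R is constant: dC_R/d(−C_A) = k₁/(k₁+k₂) = 0.9866.
C_R = 0.9866·(C_{A0}−C_A) = 0.9866×1.447 = 1.43 mol/L.
C_S = (C_{A0}−C_A)−C_R = 0.01933 mol/L; S̃_{R/S} = 1.428/0.01933 = 73.9.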